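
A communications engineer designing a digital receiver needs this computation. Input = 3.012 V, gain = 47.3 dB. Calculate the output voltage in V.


Output voltage from dB gain:
V_out = V_in * 10^(gain_dB / 20)
      = 3.012 * 10^(47.3 / 20)
      = 3.012 * 231.739465
      = 697.9993 V

697.9993 V


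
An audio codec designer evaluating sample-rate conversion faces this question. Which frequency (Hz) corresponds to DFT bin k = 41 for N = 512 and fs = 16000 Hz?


Frequency of DFT bin k:
f_k = k * fs / N
    = 41 * 16000 / 512
    = 656000 / 512
    = 1281.25 Hz

1281.25 Hz


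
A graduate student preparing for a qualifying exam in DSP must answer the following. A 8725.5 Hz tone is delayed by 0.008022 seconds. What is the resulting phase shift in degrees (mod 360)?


Phase shift from frequency and time delay:
phi = 360 * f * t_delay
    = 360 * 8725.5 * 0.008022
    = 25198.55 degrees
    mod 360 = 358.55 degrees

358.55 degrees


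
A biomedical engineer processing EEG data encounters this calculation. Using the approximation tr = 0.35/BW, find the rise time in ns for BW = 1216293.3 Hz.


Rise time from bandwidth relationship:
tr = 0.35 / BW
   = 0.35 / 1216293.3
   = 2.877595396e-07 s
   = 287.7595 ns

287.7595 ns


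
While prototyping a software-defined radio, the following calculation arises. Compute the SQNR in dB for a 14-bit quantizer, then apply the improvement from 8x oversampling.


Step 1 — baseline SQNR at Nyquist:
SQNR_base = 6.02*N + 1.76
          = 6.02*14 + 1.76
          = 86.04 dB

Step 2 — oversampling processing gain:
G = 10*log10(OSR) = 10*log10(8) = 9.03 dB

Step 3 — total:
SQNR_total = 86.04 + 9.03 = 95.07 dB

Base SQNR = 86.04 dB; oversampled SQNR = 95.07 dB


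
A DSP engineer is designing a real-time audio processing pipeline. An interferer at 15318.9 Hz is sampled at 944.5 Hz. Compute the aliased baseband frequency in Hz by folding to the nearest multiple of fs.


Compute the nearest integer multiple of fs to the signal:
n = round(15318.9 / 944.5) = 16
f_alias = |15318.9 - 16 * 944.5|
        = |15318.9 - 15112.0|
        = 206.9 Hz

206.9


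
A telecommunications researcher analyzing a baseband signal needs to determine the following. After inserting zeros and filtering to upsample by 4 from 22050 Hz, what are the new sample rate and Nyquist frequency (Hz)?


Step 1 — output sample rate after interpolation by L:
fs_out = L * fs_in = 4 * 22050 = 88200 Hz

Step 2 — Nyquist frequency of the output stream:
f_Nyq = fs_out / 2 = 88200 / 2 = 44100.0 Hz

fs_out = 88200 Hz; f_Nyquist = 44100.0 Hz


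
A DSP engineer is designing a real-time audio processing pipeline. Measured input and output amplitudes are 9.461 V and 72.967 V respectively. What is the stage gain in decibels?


Voltage gain in dB:
G = 20 * log10(Vout / Vin)
  = 20 * log10(72.967 / 9.461)
  = 20 * log10(7.712398)
  = 20 * 0.887189
  = 17.74 dB

17.74 dB


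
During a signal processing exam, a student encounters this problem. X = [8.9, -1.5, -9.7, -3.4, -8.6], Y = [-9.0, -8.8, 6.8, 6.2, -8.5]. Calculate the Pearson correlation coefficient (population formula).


Pearson correlation coefficient (population):
r = cov(X,Y) / (std(X) * std(Y))
Mean X = -2.86, Mean Y = -2.66
Cov(X,Y) = -23.7756
Std(X) = 6.635842, Std(Y) = 7.483208
r = -0.4788

-0.4788


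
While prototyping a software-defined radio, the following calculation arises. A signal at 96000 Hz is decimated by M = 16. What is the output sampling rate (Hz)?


Decimation reduces the sample rate:
fs_out = fs_in / M
       = 96000 / 16
       = 6000.0 Hz

6000.0 Hz


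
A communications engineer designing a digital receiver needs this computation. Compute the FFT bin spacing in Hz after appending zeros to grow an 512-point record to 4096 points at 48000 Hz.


Frequency resolution after zero-padding:
N_padded = 512 * 8 = 4096
df = fs / N_padded
   = 48000 / 4096
   = 11.7188 Hz

11.7188 Hz


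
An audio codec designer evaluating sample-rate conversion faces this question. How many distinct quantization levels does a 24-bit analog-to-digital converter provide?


Number of quantization levels = 2^N
= 2^24
= 16777216

16777216


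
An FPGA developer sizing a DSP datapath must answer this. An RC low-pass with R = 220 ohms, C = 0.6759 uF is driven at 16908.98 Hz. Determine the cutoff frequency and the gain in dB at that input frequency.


Step 1 — cutoff frequency:
fc = 1 / (2*pi*R*C)
C = 0.6759 uF = 6.759e-07 F
fc = 1 / (2*pi*220*6.759e-07)
   = 1070.323 Hz

Step 2 — magnitude at f = 16908.98 Hz:
|H(f)| = 1 / sqrt(1 + (f/fc)^2)
f/fc = 16908.98 / 1070.323 = 15.798016
|H| = 1 / sqrt(1 + 249.57731) = 0.0631727
|H|_dB = 20*log10(0.0631727) = -23.99 dB

fc = 1070.323 Hz; |H(16908.98 Hz)| = -23.99 dB


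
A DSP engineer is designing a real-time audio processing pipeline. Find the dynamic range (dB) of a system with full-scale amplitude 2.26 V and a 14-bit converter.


Dynamic range from full-scale to LSB:
V_min = V_max / 2^bits = 2.26 / 2^14
DR = 20 * log10(V_max / V_min)
   = 20 * log10(2^14)
   = 20 * 14 * log10(2)
   = 84.29 dB

84.29 dB


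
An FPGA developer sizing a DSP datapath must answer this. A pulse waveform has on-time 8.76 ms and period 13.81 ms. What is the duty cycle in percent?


Duty cycle as a percentage:
DC = (t_on / T) * 100
   = (8.76 / 13.81) * 100
   = 0.634323 * 100
   = 63.43 %

63.43 %


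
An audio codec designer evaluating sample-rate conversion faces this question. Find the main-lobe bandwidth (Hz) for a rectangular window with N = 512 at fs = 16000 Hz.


Main lobe width for a rectangular window:
Width = 2 * fs / N
      = 2 * 16000 / 512
      = 32000 / 512
      = 62.5 Hz

62.5 Hz


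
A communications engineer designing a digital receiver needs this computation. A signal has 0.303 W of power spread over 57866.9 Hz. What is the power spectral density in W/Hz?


Power spectral density:
PSD = P / BW
    = 0.303 / 57866.9
    = 5.24e-06 W/Hz

5.24e-06 W/Hz


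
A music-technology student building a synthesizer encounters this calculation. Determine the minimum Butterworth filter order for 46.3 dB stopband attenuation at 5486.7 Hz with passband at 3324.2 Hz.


Butterworth filter order formula:
n = log10(10^(A/10) - 1) / (2 * log10(f_stop/f_pass))
10^(46.3/10) - 1 = 42656.9519
f_stop/f_pass = 5486.7 / 3324.2 = 1.6505
n = 10.6376 -> ceil = 11

11


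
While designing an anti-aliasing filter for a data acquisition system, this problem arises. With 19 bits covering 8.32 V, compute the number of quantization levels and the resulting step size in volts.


Step 1 — number of quantization levels:
L = 2^N = 2^19 = 524288

Step 2 — LSB step size:
delta = Vfs / L
      = 8.32 / 524288
      = 1.587e-05 V

Levels = 524288; step size = 1.587e-05 V


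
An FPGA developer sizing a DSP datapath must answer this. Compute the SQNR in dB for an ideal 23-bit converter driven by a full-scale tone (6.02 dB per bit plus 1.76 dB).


Theoretical SNR for a full-scale sinusoid:
SNR = 6.02 * N + 1.76
    = 6.02 * 23 + 1.76
    = 138.46 + 1.76
    = 140.22 dB

140.22 dB


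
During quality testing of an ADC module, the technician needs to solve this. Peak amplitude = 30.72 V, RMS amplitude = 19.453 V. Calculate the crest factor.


Crest factor is the ratio of peak to RMS:
CF = V_peak / V_rms
   = 30.72 / 19.453
   = 1.5792

1.5792


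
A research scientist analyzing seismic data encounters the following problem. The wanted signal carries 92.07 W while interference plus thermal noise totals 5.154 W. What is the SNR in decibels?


SNR in decibels:
SNR = 10 * log10(Ps / Pn)
    = 10 * log10(92.07 / 5.154)
    = 10 * log10(17.8638)
    = 10 * 1.252
    = 12.52 dB

12.52 dB


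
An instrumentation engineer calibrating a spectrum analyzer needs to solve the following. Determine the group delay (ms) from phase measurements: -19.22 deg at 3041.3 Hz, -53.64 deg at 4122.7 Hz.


Group delay from phase difference:
tau = -d(phi)/d(omega)
d(phi) = -34.42 deg = -0.600742 rad
d(omega) = 2*pi*(4122.7 - 3041.3) = 6794.6366 rad/s
tau = -(-0.600742) / 6794.6366
    = 0.0884 ms

0.0884 ms


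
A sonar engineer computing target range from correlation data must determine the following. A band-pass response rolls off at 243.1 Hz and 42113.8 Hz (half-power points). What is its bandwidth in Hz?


Bandwidth is the difference of -3dB frequencies:
BW = f_high - f_low
   = 42113.8 - 243.1
   = 41870.7 Hz

41870.7 Hz


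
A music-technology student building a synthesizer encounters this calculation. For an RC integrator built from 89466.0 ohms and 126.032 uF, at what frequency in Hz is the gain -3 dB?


Cutoff frequency of a first-order RC filter:
fc = 1 / (2 * pi * R * C)
C = 126.032 uF = 0.000126032 F
fc = 1 / (2 * pi * 89466.0 * 0.000126032)
   = 1 / 70.846551749822
   = 0.014115 Hz

0.014115 Hz


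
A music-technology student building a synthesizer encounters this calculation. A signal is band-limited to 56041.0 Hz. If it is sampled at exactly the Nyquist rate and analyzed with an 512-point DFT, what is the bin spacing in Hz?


Step 1 — Nyquist sampling rate:
fs = 2 * fmax = 2 * 56041.0 = 112082.0 Hz

Step 2 — DFT bin spacing:
df = fs / N = 112082.0 / 512 = 218.9102 Hz

218.9102 Hz


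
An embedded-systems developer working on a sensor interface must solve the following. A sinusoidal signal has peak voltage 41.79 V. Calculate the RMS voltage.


RMS voltage for a sinusoidal waveform:
V_rms = V_peak / sqrt(2)
      = 41.79 / 1.414214
      = 29.55 V

29.55 V


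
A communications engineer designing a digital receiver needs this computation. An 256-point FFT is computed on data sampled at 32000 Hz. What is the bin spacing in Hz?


DFT frequency resolution:
df = fs / N
   = 32000 / 256
   = 125.0 Hz

125.0 Hz


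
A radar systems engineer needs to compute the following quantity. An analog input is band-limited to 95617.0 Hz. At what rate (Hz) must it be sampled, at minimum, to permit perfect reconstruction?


The Nyquist rate is twice the maximum frequency component.
fs_min = 2 * fmax
      = 2 * 95617.0
      = 191234.0 Hz

191234.0


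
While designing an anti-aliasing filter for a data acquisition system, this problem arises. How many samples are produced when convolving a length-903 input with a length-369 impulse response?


Linear convolution output length:
L = N + M - 1
  = 903 + 369 - 1
  = 1271 samples

1271


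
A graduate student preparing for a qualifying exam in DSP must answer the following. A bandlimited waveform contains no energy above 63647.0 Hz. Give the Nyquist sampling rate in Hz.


The Nyquist rate is twice the maximum frequency component.
fs_min = 2 * fmax
      = 2 * 63647.0
      = 127294.0 Hz

127294.0


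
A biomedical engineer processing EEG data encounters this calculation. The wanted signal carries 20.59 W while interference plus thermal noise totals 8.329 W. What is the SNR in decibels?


SNR in decibels:
SNR = 10 * log10(Ps / Pn)
    = 10 * log10(20.59 / 8.329)
    = 10 * log10(2.4721)
    = 10 * 0.3931
    = 3.93 dB

3.93 dB


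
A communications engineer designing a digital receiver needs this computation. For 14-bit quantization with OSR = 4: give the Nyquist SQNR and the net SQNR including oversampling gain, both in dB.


Step 1 — baseline SQNR at Nyquist:
SQNR_base = 6.02*N + 1.76
          = 6.02*14 + 1.76
          = 86.04 dB

Step 2 — oversampling processing gain:
G = 10*log10(OSR) = 10*log10(4) = 6.02 dB

Step 3 — total:
SQNR_total = 86.04 + 6.02 = 92.06 dB

Base SQNR = 86.04 dB; oversampled SQNR = 92.06 dB


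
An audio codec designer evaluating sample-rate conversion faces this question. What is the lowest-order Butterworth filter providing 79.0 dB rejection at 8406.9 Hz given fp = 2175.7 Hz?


Butterworth filter order formula:
n = log10(10^(A/10) - 1) / (2 * log10(f_stop/f_pass))
10^(79.0/10) - 1 = 79432822.4724
f_stop/f_pass = 8406.9 / 2175.7 = 3.864
n = 6.7287 -> ceil = 7

7


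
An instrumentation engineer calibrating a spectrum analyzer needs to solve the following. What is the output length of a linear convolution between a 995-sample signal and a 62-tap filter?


Linear convolution output length:
L = N + M - 1
  = 995 + 62 - 1
  = 1056 samples

1056


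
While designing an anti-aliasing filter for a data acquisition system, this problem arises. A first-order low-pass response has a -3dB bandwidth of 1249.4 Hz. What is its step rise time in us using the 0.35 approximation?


Rise time from bandwidth relationship:
tr = 0.35 / BW
   = 0.35 / 1249.4
   = 0.0002801344645 s
   = 280.1345 us

280.1345 us


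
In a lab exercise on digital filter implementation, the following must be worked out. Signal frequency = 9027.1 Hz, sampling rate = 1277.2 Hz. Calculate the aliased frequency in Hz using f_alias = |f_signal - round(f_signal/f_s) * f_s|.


Compute the nearest integer multiple of fs to the signal:
n = round(9027.1 / 1277.2) = 7
f_alias = |9027.1 - 7 * 1277.2|
        = |9027.1 - 8940.4|
        = 86.7 Hz

86.7


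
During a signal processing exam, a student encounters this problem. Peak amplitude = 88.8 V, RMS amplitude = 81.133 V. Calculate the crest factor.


Crest factor is the ratio of peak to RMS:
CF = V_peak / V_rms
   = 88.8 / 81.133
   = 1.0945

1.0945


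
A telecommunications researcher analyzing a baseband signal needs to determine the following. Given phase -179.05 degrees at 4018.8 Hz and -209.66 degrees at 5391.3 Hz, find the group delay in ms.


Group delay from phase difference:
tau = -d(phi)/d(omega)
d(phi) = -30.61 deg = -0.534245 rad
d(omega) = 2*pi*(5391.3 - 4018.8) = 8623.6718 rad/s
tau = -(-0.534245) / 8623.6718
    = 0.062 ms

0.062 ms


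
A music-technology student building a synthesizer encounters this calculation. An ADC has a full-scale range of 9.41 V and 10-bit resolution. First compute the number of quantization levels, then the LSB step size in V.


Step 1 — number of quantization levels:
L = 2^N = 2^10 = 1024

Step 2 — LSB step size:
delta = Vfs / L
      = 9.41 / 1024
      = 0.00918945 V

Levels = 1024; step size = 0.00918945 V


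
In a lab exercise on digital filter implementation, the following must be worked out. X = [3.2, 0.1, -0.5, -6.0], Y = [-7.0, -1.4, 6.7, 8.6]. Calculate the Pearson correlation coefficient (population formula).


Pearson correlation coefficient (population):
r = cov(X,Y) / (std(X) * std(Y))
Mean X = -0.8, Mean Y = 1.725
Cov(X,Y) = -17.9925
Std(X) = 3.314363, Std(Y) = 6.283063
r = -0.864

-0.864


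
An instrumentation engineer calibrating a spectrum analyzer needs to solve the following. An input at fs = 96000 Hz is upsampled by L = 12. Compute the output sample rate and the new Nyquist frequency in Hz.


Step 1 — output sample rate after interpolation by L:
fs_out = L * fs_in = 12 * 96000 = 1152000 Hz

Step 2 — Nyquist frequency of the output stream:
f_Nyq = fs_out / 2 = 1152000 / 2 = 576000.0 Hz

fs_out = 1152000 Hz; f_Nyquist = 576000.0 Hz


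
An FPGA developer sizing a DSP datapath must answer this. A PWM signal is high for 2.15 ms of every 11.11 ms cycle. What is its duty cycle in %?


Duty cycle as a percentage:
DC = (t_on / T) * 100
   = (2.15 / 11.11) * 100
   = 0.193519 * 100
   = 19.35 %

19.35 %


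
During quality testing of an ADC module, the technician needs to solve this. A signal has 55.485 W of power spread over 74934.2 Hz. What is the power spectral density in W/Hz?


Power spectral density:
PSD = P / BW
    = 55.485 / 74934.2
    = 0.00074045 W/Hz

0.00074045 W/Hz


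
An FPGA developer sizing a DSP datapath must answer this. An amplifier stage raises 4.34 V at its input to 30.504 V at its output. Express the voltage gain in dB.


Voltage gain in dB:
G = 20 * log10(Vout / Vin)
  = 20 * log10(30.504 / 4.34)
  = 20 * log10(7.028571)
  = 20 * 0.846867
  = 16.94 dB

16.94 dB


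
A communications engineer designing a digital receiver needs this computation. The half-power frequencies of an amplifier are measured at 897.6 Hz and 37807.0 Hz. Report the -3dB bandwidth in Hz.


Bandwidth is the difference of -3dB frequencies:
BW = f_high - f_low
   = 37807.0 - 897.6
   = 36909.4 Hz

36909.4 Hz


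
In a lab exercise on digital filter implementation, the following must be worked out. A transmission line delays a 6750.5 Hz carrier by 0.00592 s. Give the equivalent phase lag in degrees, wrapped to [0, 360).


Phase shift from frequency and time delay:
phi = 360 * f * t_delay
    = 360 * 6750.5 * 0.00592
    = 14386.67 degrees
    mod 360 = 346.67 degrees

346.67 degrees


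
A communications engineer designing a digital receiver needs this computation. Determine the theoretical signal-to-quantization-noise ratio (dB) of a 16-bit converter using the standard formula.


Theoretical SNR for a full-scale sinusoid:
SNR = 6.02 * N + 1.76
    = 6.02 * 16 + 1.76
    = 96.32 + 1.76
    = 98.08 dB

98.08 dB


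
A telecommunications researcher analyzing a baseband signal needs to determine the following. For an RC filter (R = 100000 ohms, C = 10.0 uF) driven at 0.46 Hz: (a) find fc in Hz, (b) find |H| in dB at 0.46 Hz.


Step 1 — cutoff frequency:
fc = 1 / (2*pi*R*C)
C = 10.0 uF = 1e-05 F
fc = 1 / (2*pi*100000*1e-05)
   = 0.159155 Hz

Step 2 — magnitude at f = 0.46 Hz:
|H(f)| = 1 / sqrt(1 + (f/fc)^2)
f/fc = 0.46 / 0.159155 = 2.890264
|H| = 1 / sqrt(1 + 8.353626) = 0.3269716
|H|_dB = 20*log10(0.3269716) = -9.71 dB

fc = 0.159155 Hz; |H(0.46 Hz)| = -9.71 dB


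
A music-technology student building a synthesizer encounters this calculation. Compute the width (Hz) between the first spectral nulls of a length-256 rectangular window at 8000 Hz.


Main lobe width for a rectangular window:
Width = 2 * fs / N
      = 2 * 8000 / 256
      = 16000 / 256
      = 62.5 Hz

62.5 Hz


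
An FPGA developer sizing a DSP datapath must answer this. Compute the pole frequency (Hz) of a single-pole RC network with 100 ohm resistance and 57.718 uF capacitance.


Cutoff frequency of a first-order RC filter:
fc = 1 / (2 * pi * R * C)
C = 57.718 uF = 5.7718e-05 F
fc = 1 / (2 * pi * 100 * 5.7718e-05)
   = 1 / 0.036265288955979
   = 27.574577 Hz

27.574577 Hz


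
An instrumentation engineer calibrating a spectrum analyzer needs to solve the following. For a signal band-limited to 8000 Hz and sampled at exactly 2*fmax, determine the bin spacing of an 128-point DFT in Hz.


Step 1 — Nyquist sampling rate:
fs = 2 * fmax = 2 * 8000 = 16000 Hz

Step 2 — DFT bin spacing:
df = fs / N = 16000 / 128 = 125.0 Hz

125.0 Hz


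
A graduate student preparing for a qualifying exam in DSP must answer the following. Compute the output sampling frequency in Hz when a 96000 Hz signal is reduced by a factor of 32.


Decimation reduces the sample rate:
fs_out = fs_in / M
       = 96000 / 32
       = 3000.0 Hz

3000.0 Hz


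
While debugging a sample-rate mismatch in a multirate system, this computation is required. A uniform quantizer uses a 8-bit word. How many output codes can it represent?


Number of quantization levels = 2^N
= 2^8
= 256

256


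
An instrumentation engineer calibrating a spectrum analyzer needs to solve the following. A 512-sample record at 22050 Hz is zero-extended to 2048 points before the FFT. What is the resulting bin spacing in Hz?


Frequency resolution after zero-padding:
N_padded = 512 * 4 = 2048
df = fs / N_padded
   = 22050 / 2048
   = 10.7666 Hz

10.7666 Hz


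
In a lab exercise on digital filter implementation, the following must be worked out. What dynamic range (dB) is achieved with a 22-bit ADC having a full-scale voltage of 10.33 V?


Dynamic range from full-scale to LSB:
V_min = V_max / 2^bits = 10.33 / 2^22
DR = 20 * log10(V_max / V_min)
   = 20 * log10(2^22)
   = 20 * 22 * log10(2)
   = 132.45 dB

132.45 dB


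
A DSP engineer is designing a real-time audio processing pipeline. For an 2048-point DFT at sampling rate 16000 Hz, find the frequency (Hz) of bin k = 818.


Frequency of DFT bin k:
f_k = k * fs / N
    = 818 * 16000 / 2048
    = 13088000 / 2048
    = 6390.625 Hz

6390.625 Hz


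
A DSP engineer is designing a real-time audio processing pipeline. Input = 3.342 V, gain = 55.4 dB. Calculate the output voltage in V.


Output voltage from dB gain:
V_out = V_in * 10^(gain_dB / 20)
      = 3.342 * 10^(55.4 / 20)
      = 3.342 * 588.843655
      = 1967.9155 V

1967.9155 V


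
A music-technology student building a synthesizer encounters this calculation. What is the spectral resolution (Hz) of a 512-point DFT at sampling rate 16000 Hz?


DFT frequency resolution:
df = fs / N
   = 16000 / 512
   = 31.25 Hz

31.25 Hz


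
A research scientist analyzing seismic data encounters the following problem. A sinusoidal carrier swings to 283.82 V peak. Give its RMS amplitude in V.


RMS voltage for a sinusoidal waveform:
V_rms = V_peak / sqrt(2)
      = 283.82 / 1.414214
      = 200.691 V

200.691 V


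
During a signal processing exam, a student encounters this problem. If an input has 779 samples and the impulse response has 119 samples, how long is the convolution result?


Linear convolution output length:
L = N + M - 1
  = 779 + 119 - 1
  = 897 samples

897


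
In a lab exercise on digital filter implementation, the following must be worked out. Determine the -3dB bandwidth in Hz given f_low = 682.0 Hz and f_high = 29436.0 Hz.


Bandwidth is the difference of -3dB frequencies:
BW = f_high - f_low
   = 29436.0 - 682.0
   = 28754.0 Hz

28754.0 Hz


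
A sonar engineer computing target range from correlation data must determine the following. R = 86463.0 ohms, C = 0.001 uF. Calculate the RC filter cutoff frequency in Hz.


Cutoff frequency of a first-order RC filter:
fc = 1 / (2 * pi * R * C)
C = 0.001 uF = 1e-09 F
fc = 1 / (2 * pi * 86463.0 * 1e-09)
   = 1 / 0.00054326305121467
   = 1840.728902 Hz

1840.728902 Hz


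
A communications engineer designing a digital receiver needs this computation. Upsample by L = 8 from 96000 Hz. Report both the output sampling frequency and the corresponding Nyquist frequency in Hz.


Step 1 — output sample rate after interpolation by L:
fs_out = L * fs_in = 8 * 96000 = 768000 Hz

Step 2 — Nyquist frequency of the output stream:
f_Nyq = fs_out / 2 = 768000 / 2 = 384000.0 Hz

fs_out = 768000 Hz; f_Nyquist = 384000.0 Hz


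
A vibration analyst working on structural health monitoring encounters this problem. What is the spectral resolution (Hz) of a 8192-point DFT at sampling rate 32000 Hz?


DFT frequency resolution:
df = fs / N
   = 32000 / 8192
   = 3.9062 Hz

3.9062 Hz


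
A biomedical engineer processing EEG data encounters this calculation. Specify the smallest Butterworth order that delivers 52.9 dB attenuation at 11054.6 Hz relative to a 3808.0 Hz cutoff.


Butterworth filter order formula:
n = log10(10^(A/10) - 1) / (2 * log10(f_stop/f_pass))
10^(52.9/10) - 1 = 194983.46
f_stop/f_pass = 11054.6 / 3808.0 = 2.903
n = 5.7146 -> ceil = 6

6


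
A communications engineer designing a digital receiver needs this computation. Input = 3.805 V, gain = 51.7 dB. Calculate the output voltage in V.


Output voltage from dB gain:
V_out = V_in * 10^(gain_dB / 20)
      = 3.805 * 10^(51.7 / 20)
      = 3.805 * 384.591782
      = 1463.3717 V

1463.3717 V


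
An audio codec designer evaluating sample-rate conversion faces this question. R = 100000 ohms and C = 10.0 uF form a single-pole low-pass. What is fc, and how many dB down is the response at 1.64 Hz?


Step 1 — cutoff frequency:
fc = 1 / (2*pi*R*C)
C = 10.0 uF = 1e-05 F
fc = 1 / (2*pi*100000*1e-05)
   = 0.159155 Hz

Step 2 — magnitude at f = 1.64 Hz:
|H(f)| = 1 / sqrt(1 + (f/fc)^2)
f/fc = 1.64 / 0.159155 = 10.30442
|H| = 1 / sqrt(1 + 106.181072) = 0.096592
|H|_dB = 20*log10(0.096592) = -20.3 dB

fc = 0.159155 Hz; |H(1.64 Hz)| = -20.3 dB


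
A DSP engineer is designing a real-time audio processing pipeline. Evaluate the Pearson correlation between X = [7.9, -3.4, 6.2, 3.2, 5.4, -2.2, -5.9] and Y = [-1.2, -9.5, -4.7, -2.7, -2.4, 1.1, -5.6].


Pearson correlation coefficient (population):
r = cov(X,Y) / (std(X) * std(Y))
Mean X = 1.6, Mean Y = -3.5714
Cov(X,Y) = 6.1
Std(X) = 4.979099, Std(Y) = 3.164858
r = 0.3871

0.3871


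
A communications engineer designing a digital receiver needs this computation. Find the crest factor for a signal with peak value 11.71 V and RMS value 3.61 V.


Crest factor is the ratio of peak to RMS:
CF = V_peak / V_rms
   = 11.71 / 3.61
   = 3.2438

3.2438


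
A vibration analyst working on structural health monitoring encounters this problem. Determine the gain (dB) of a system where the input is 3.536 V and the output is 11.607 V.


Voltage gain in dB:
G = 20 * log10(Vout / Vin)
  = 20 * log10(11.607 / 3.536)
  = 20 * log10(3.282523)
  = 20 * 0.516208
  = 10.32 dB

10.32 dB


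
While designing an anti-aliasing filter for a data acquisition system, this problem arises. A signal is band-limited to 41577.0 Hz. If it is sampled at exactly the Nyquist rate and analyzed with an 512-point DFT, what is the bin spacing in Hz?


Step 1 — Nyquist sampling rate:
fs = 2 * fmax = 2 * 41577.0 = 83154.0 Hz

Step 2 — DFT bin spacing:
df = fs / N = 83154.0 / 512 = 162.4102 Hz

162.4102 Hz


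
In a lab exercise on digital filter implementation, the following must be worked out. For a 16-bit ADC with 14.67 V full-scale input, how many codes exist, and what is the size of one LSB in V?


Step 1 — number of quantization levels:
L = 2^N = 2^16 = 65536

Step 2 — LSB step size:
delta = Vfs / L
      = 14.67 / 65536
      = 0.00022385 V

Levels = 65536; step size = 0.00022385 V


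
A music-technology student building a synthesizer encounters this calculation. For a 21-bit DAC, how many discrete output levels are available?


Number of quantization levels = 2^N
= 2^21
= 2097152

2097152


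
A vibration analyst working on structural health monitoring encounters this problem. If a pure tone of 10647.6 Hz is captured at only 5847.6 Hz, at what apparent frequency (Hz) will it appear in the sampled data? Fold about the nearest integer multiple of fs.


Compute the nearest integer multiple of fs to the signal:
n = round(10647.6 / 5847.6) = 2
f_alias = |10647.6 - 2 * 5847.6|
        = |10647.6 - 11695.2|
        = 1047.6 Hz

1047.6


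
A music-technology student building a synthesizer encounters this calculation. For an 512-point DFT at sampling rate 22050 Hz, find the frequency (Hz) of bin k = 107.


Frequency of DFT bin k:
f_k = k * fs / N
    = 107 * 22050 / 512
    = 2359350 / 512
    = 4608.105 Hz

4608.105 Hz


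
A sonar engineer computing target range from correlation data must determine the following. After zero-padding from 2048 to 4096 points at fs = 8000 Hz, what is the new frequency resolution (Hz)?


Frequency resolution after zero-padding:
N_padded = 2048 * 2 = 4096
df = fs / N_padded
   = 8000 / 4096
   = 1.9531 Hz

1.9531 Hz


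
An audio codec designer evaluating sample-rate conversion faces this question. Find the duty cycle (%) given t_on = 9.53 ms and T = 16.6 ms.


Duty cycle as a percentage:
DC = (t_on / T) * 100
   = (9.53 / 16.6) * 100
   = 0.574096 * 100
   = 57.41 %

57.41 %


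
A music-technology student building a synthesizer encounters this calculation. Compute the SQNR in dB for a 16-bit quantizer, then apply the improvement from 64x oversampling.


Step 1 — baseline SQNR at Nyquist:
SQNR_base = 6.02*N + 1.76
          = 6.02*16 + 1.76
          = 98.08 dB

Step 2 — oversampling processing gain:
G = 10*log10(OSR) = 10*log10(64) = 18.06 dB

Step 3 — total:
SQNR_total = 98.08 + 18.06 = 116.14 dB

Base SQNR = 98.08 dB; oversampled SQNR = 116.14 dB


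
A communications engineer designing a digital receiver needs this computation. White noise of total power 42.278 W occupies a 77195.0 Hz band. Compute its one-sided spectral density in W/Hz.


Power spectral density:
PSD = P / BW
    = 42.278 / 77195.0
    = 0.00054768 W/Hz

0.00054768 W/Hz


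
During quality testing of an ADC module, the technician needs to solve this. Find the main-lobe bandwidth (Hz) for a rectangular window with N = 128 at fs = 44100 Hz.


Main lobe width for a rectangular window:
Width = 2 * fs / N
      = 2 * 44100 / 128
      = 88200 / 128
      = 689.062 Hz

689.062 Hz


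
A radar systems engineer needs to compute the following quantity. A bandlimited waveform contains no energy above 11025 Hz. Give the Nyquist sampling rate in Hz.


The Nyquist rate is twice the maximum frequency component.
fs_min = 2 * fmax
      = 2 * 11025
      = 22050 Hz

22050


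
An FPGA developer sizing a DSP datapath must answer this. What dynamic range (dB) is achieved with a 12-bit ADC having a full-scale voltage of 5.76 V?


Dynamic range from full-scale to LSB:
V_min = V_max / 2^bits = 5.76 / 2^12
DR = 20 * log10(V_max / V_min)
   = 20 * log10(2^12)
   = 20 * 12 * log10(2)
   = 72.25 dB

72.25 dB


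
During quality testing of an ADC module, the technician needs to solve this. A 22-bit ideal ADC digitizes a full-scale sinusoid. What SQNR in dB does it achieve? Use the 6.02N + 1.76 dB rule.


Theoretical SNR for a full-scale sinusoid:
SNR = 6.02 * N + 1.76
    = 6.02 * 22 + 1.76
    = 132.44 + 1.76
    = 134.2 dB

134.2 dB


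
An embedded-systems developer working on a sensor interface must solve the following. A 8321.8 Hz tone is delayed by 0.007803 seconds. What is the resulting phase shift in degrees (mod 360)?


Phase shift from frequency and time delay:
phi = 360 * f * t_delay
    = 360 * 8321.8 * 0.007803
    = 23376.6 degrees
    mod 360 = 336.6 degrees

336.6 degrees


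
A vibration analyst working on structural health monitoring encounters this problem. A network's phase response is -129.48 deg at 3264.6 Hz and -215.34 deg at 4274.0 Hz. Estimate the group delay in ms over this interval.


Group delay from phase difference:
tau = -d(phi)/d(omega)
d(phi) = -85.86 deg = -1.49854 rad
d(omega) = 2*pi*(4274.0 - 3264.6) = 6342.2472 rad/s
tau = -(-1.49854) / 6342.2472
    = 0.2363 ms

0.2363 ms


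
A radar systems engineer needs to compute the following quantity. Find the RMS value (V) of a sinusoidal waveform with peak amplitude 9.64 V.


RMS voltage for a sinusoidal waveform:
V_rms = V_peak / sqrt(2)
      = 9.64 / 1.414214
      = 6.817 V

6.817 V


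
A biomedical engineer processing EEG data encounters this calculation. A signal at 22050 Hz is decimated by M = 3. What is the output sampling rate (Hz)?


Decimation reduces the sample rate:
fs_out = fs_in / M
       = 22050 / 3
       = 7350.0 Hz

7350.0 Hz


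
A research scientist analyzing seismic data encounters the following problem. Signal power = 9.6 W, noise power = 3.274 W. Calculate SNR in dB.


SNR in decibels:
SNR = 10 * log10(Ps / Pn)
    = 10 * log10(9.6 / 3.274)
    = 10 * log10(2.9322)
    = 10 * 0.4672
    = 4.67 dB

4.67 dB


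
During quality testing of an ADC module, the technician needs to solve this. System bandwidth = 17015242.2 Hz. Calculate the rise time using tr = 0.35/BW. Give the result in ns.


Rise time from bandwidth relationship:
tr = 0.35 / BW
   = 0.35 / 17015242.2
   = 2.056979242e-08 s
   = 20.5698 ns

20.5698 ns


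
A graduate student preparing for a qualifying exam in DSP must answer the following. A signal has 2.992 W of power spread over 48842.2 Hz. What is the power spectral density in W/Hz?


Power spectral density:
PSD = P / BW
    = 2.992 / 48842.2
    = 6.126e-05 W/Hz

6.126e-05 W/Hz


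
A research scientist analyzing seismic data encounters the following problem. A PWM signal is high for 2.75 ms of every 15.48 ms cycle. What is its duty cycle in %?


Duty cycle as a percentage:
DC = (t_on / T) * 100
   = (2.75 / 15.48) * 100
   = 0.177649 * 100
   = 17.76 %

17.76 %


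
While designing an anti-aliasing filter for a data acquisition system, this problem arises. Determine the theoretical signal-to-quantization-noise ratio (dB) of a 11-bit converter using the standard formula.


Theoretical SNR for a full-scale sinusoid:
SNR = 6.02 * N + 1.76
    = 6.02 * 11 + 1.76
    = 66.22 + 1.76
    = 67.98 dB

67.98 dB


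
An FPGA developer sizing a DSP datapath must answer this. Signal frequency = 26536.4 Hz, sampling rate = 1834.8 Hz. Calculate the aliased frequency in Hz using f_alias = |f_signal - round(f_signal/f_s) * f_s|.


Compute the nearest integer multiple of fs to the signal:
n = round(26536.4 / 1834.8) = 14
f_alias = |26536.4 - 14 * 1834.8|
        = |26536.4 - 25687.2|
        = 849.2 Hz

849.2


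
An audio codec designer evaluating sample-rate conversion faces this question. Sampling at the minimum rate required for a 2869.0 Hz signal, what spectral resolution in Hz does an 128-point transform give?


Step 1 — Nyquist sampling rate:
fs = 2 * fmax = 2 * 2869.0 = 5738.0 Hz

Step 2 — DFT bin spacing:
df = fs / N = 5738.0 / 128 = 44.8281 Hz

44.8281 Hz


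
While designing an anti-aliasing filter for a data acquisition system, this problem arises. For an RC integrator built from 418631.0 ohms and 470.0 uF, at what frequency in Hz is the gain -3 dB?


Cutoff frequency of a first-order RC filter:
fc = 1 / (2 * pi * R * C)
C = 470.0 uF = 0.00047 F
fc = 1 / (2 * pi * 418631.0 * 0.00047)
   = 1 / 1236.2579897151
   = 0.000809 Hz

0.000809 Hz


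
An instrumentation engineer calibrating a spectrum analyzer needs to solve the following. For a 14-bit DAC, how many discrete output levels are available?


Number of quantization levels = 2^N
= 2^14
= 16384

16384


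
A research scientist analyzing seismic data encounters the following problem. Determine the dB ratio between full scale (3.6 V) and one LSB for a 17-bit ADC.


Dynamic range from full-scale to LSB:
V_min = V_max / 2^bits = 3.6 / 2^17
DR = 20 * log10(V_max / V_min)
   = 20 * log10(2^17)
   = 20 * 17 * log10(2)
   = 102.35 dB

102.35 dB


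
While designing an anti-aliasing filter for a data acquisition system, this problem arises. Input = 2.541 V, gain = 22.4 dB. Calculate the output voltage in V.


Output voltage from dB gain:
V_out = V_in * 10^(gain_dB / 20)
      = 2.541 * 10^(22.4 / 20)
      = 2.541 * 13.182567
      = 33.4969 V

33.4969 V


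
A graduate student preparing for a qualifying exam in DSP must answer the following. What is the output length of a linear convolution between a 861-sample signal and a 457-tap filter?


Linear convolution output length:
L = N + M - 1
  = 861 + 457 - 1
  = 1317 samples

1317


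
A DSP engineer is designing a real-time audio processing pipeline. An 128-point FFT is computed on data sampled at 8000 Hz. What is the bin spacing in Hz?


DFT frequency resolution:
df = fs / N
   = 8000 / 128
   = 62.5 Hz

62.5 Hz


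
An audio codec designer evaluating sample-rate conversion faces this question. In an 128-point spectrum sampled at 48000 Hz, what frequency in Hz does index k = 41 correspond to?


Frequency of DFT bin k:
f_k = k * fs / N
    = 41 * 48000 / 128
    = 1968000 / 128
    = 15375.0 Hz

15375.0 Hz


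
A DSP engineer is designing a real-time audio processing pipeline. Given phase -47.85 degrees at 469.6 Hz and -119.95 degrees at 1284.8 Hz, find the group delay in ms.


Group delay from phase difference:
tau = -d(phi)/d(omega)
d(phi) = -72.1 deg = -1.258382 rad
d(omega) = 2*pi*(1284.8 - 469.6) = 5122.0527 rad/s
tau = -(-1.258382) / 5122.0527
    = 0.2457 ms

0.2457 ms


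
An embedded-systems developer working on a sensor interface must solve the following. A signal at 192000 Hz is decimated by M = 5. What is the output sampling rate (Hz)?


Decimation reduces the sample rate:
fs_out = fs_in / M
       = 192000 / 5
       = 38400.0 Hz

38400.0 Hz


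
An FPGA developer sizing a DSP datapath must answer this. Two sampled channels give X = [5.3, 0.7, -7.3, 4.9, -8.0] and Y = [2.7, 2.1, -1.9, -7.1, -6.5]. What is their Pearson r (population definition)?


Pearson correlation coefficient (population):
r = cov(X,Y) / (std(X) * std(Y))
Mean X = -0.88, Mean Y = -2.14
Cov(X,Y) = 7.4888
Std(X) = 5.762083, Std(Y) = 4.124852
r = 0.3151

0.3151


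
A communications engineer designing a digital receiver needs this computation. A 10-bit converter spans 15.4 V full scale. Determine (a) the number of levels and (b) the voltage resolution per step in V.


Step 1 — number of quantization levels:
L = 2^N = 2^10 = 1024

Step 2 — LSB step size:
delta = Vfs / L
      = 15.4 / 1024
      = 0.01503906 V

Levels = 1024; step size = 0.01503906 V


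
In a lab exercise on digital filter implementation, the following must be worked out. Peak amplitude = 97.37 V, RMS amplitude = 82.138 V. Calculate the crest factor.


Crest factor is the ratio of peak to RMS:
CF = V_peak / V_rms
   = 97.37 / 82.138
   = 1.1854

1.1854


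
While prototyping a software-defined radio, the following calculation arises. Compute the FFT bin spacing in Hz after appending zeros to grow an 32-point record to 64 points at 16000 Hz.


Frequency resolution after zero-padding:
N_padded = 32 * 2 = 64
df = fs / N_padded
   = 16000 / 64
   = 250.0 Hz

250.0 Hz


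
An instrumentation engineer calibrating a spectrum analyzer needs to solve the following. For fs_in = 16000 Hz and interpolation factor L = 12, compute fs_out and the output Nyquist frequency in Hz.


Step 1 — output sample rate after interpolation by L:
fs_out = L * fs_in = 12 * 16000 = 192000 Hz

Step 2 — Nyquist frequency of the output stream:
f_Nyq = fs_out / 2 = 192000 / 2 = 96000.0 Hz

fs_out = 192000 Hz; f_Nyquist = 96000.0 Hz


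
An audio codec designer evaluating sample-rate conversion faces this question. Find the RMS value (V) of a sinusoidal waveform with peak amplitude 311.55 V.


RMS voltage for a sinusoidal waveform:
V_rms = V_peak / sqrt(2)
      = 311.55 / 1.414214
      = 220.299 V

220.299 V


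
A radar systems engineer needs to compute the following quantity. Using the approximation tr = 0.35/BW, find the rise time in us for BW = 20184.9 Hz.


Rise time from bandwidth relationship:
tr = 0.35 / BW
   = 0.35 / 20184.9
   = 1.733969452e-05 s
   = 17.3397 us

17.3397 us


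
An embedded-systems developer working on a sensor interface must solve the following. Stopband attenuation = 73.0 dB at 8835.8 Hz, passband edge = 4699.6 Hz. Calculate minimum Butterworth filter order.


Butterworth filter order formula:
n = log10(10^(A/10) - 1) / (2 * log10(f_stop/f_pass))
10^(73.0/10) - 1 = 19952622.1497
f_stop/f_pass = 8835.8 / 4699.6 = 1.8801
n = 13.3122 -> ceil = 14

14


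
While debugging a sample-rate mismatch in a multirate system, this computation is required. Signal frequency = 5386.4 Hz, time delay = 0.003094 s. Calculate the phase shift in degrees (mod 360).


Phase shift from frequency and time delay:
phi = 360 * f * t_delay
    = 360 * 5386.4 * 0.003094
    = 5999.59 degrees
    mod 360 = 239.59 degrees

239.59 degrees


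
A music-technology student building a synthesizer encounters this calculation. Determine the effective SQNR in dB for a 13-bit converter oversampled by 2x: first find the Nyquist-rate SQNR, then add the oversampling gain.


Step 1 — baseline SQNR at Nyquist:
SQNR_base = 6.02*N + 1.76
          = 6.02*13 + 1.76
          = 80.02 dB

Step 2 — oversampling processing gain:
G = 10*log10(OSR) = 10*log10(2) = 3.01 dB

Step 3 — total:
SQNR_total = 80.02 + 3.01 = 83.03 dB

Base SQNR = 80.02 dB; oversampled SQNR = 83.03 dB


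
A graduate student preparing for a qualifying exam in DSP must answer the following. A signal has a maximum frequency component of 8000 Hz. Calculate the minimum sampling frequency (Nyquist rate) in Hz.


The Nyquist rate is twice the maximum frequency component.
fs_min = 2 * fmax
      = 2 * 8000
      = 16000 Hz

16000


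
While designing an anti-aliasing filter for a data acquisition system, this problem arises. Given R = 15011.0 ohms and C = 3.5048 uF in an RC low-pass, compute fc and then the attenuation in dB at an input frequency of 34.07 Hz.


Step 1 — cutoff frequency:
fc = 1 / (2*pi*R*C)
C = 3.5048 uF = 3.5048e-06 F
fc = 1 / (2*pi*15011.0*3.5048e-06)
   = 3.02515 Hz

Step 2 — magnitude at f = 34.07 Hz:
|H(f)| = 1 / sqrt(1 + (f/fc)^2)
f/fc = 34.07 / 3.02515 = 11.262251
|H| = 1 / sqrt(1 + 126.838298) = 0.0884442
|H|_dB = 20*log10(0.0884442) = -21.07 dB

fc = 3.02515 Hz; |H(34.07 Hz)| = -21.07 dB
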